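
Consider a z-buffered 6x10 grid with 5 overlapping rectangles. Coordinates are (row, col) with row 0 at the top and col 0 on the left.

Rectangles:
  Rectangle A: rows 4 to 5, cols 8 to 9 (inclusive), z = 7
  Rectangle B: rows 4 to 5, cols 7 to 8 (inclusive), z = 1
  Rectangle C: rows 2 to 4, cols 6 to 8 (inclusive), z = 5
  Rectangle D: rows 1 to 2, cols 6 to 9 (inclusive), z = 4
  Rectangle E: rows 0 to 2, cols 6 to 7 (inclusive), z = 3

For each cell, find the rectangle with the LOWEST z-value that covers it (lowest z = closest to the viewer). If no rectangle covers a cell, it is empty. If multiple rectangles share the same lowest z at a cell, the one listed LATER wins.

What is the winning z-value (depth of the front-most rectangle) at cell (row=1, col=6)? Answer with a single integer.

Answer: 3

Derivation:
Check cell (1,6):
  A: rows 4-5 cols 8-9 -> outside (row miss)
  B: rows 4-5 cols 7-8 -> outside (row miss)
  C: rows 2-4 cols 6-8 -> outside (row miss)
  D: rows 1-2 cols 6-9 z=4 -> covers; best now D (z=4)
  E: rows 0-2 cols 6-7 z=3 -> covers; best now E (z=3)
Winner: E at z=3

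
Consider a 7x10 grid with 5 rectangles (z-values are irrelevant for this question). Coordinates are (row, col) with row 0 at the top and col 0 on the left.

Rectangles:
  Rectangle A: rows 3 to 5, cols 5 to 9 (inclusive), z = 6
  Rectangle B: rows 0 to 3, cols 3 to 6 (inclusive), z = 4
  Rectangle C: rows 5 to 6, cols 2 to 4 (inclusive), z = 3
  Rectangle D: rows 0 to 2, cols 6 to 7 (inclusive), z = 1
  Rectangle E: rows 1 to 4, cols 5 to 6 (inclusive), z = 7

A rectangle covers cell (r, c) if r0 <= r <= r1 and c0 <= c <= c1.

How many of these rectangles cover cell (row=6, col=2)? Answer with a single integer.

Check cell (6,2):
  A: rows 3-5 cols 5-9 -> outside (row miss)
  B: rows 0-3 cols 3-6 -> outside (row miss)
  C: rows 5-6 cols 2-4 -> covers
  D: rows 0-2 cols 6-7 -> outside (row miss)
  E: rows 1-4 cols 5-6 -> outside (row miss)
Count covering = 1

Answer: 1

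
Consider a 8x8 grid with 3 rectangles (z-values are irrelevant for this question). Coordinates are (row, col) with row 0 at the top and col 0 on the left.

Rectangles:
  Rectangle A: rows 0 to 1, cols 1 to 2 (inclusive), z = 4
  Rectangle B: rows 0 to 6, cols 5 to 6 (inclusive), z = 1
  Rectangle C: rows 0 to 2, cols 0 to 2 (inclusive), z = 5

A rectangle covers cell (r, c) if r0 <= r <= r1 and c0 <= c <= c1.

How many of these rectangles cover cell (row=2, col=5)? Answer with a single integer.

Check cell (2,5):
  A: rows 0-1 cols 1-2 -> outside (row miss)
  B: rows 0-6 cols 5-6 -> covers
  C: rows 0-2 cols 0-2 -> outside (col miss)
Count covering = 1

Answer: 1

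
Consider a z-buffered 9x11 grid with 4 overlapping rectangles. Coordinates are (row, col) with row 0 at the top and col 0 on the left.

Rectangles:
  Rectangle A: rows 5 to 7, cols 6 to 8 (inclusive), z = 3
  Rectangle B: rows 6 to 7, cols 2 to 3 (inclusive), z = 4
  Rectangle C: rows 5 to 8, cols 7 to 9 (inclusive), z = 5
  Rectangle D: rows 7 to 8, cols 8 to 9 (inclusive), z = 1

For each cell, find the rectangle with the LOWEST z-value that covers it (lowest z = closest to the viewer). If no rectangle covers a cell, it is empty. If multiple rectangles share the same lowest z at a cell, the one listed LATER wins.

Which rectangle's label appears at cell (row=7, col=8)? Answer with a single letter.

Answer: D

Derivation:
Check cell (7,8):
  A: rows 5-7 cols 6-8 z=3 -> covers; best now A (z=3)
  B: rows 6-7 cols 2-3 -> outside (col miss)
  C: rows 5-8 cols 7-9 z=5 -> covers; best now A (z=3)
  D: rows 7-8 cols 8-9 z=1 -> covers; best now D (z=1)
Winner: D at z=1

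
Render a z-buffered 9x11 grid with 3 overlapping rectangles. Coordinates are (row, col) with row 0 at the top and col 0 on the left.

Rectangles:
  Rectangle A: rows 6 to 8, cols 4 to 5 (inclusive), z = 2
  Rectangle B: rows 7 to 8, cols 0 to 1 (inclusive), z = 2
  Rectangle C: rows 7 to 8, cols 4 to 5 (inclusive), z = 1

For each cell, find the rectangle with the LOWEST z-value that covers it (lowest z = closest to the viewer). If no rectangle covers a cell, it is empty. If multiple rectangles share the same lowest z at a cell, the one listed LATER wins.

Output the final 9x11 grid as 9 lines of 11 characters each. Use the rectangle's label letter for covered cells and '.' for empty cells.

...........
...........
...........
...........
...........
...........
....AA.....
BB..CC.....
BB..CC.....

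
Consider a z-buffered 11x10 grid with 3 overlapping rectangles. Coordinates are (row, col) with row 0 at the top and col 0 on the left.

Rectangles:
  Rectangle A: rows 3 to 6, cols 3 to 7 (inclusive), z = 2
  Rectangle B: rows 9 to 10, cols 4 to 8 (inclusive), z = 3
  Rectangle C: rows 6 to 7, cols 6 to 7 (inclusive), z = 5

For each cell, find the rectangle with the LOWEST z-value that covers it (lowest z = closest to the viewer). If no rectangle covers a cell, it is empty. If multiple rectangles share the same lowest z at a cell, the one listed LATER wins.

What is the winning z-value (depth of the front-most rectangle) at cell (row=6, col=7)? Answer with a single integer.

Check cell (6,7):
  A: rows 3-6 cols 3-7 z=2 -> covers; best now A (z=2)
  B: rows 9-10 cols 4-8 -> outside (row miss)
  C: rows 6-7 cols 6-7 z=5 -> covers; best now A (z=2)
Winner: A at z=2

Answer: 2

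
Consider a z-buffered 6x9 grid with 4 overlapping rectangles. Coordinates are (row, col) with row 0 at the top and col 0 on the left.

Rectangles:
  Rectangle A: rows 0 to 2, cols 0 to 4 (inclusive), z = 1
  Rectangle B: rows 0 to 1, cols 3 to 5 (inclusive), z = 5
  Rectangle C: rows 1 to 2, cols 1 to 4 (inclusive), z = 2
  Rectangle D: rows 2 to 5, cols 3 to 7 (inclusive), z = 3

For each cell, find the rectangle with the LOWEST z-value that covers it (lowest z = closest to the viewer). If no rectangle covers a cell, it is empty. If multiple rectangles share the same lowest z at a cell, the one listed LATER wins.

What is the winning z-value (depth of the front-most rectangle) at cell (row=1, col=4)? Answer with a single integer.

Check cell (1,4):
  A: rows 0-2 cols 0-4 z=1 -> covers; best now A (z=1)
  B: rows 0-1 cols 3-5 z=5 -> covers; best now A (z=1)
  C: rows 1-2 cols 1-4 z=2 -> covers; best now A (z=1)
  D: rows 2-5 cols 3-7 -> outside (row miss)
Winner: A at z=1

Answer: 1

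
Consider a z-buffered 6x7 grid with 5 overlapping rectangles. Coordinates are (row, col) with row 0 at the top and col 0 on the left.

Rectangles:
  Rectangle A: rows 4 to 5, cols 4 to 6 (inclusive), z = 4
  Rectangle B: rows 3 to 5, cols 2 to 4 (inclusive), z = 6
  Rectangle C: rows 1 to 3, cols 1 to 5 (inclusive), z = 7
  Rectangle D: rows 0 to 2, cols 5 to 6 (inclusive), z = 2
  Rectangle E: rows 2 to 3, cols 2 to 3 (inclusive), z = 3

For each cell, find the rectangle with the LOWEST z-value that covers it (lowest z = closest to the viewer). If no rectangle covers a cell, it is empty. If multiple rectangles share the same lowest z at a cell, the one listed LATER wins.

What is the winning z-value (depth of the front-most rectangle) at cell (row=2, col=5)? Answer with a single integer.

Answer: 2

Derivation:
Check cell (2,5):
  A: rows 4-5 cols 4-6 -> outside (row miss)
  B: rows 3-5 cols 2-4 -> outside (row miss)
  C: rows 1-3 cols 1-5 z=7 -> covers; best now C (z=7)
  D: rows 0-2 cols 5-6 z=2 -> covers; best now D (z=2)
  E: rows 2-3 cols 2-3 -> outside (col miss)
Winner: D at z=2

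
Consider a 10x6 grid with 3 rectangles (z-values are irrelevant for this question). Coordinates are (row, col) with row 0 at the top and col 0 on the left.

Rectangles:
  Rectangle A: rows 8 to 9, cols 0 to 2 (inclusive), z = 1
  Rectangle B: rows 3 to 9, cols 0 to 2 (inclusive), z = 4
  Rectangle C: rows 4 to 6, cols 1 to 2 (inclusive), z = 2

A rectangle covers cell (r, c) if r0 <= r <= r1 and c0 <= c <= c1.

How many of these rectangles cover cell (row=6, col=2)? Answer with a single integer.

Answer: 2

Derivation:
Check cell (6,2):
  A: rows 8-9 cols 0-2 -> outside (row miss)
  B: rows 3-9 cols 0-2 -> covers
  C: rows 4-6 cols 1-2 -> covers
Count covering = 2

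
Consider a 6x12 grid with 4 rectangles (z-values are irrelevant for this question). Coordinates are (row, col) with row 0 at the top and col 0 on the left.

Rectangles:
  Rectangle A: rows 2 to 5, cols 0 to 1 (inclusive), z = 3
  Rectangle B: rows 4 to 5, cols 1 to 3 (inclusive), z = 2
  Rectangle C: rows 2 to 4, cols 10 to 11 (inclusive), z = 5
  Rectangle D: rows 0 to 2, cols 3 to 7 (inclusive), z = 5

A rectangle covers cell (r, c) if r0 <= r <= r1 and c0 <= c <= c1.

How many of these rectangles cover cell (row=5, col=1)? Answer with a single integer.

Answer: 2

Derivation:
Check cell (5,1):
  A: rows 2-5 cols 0-1 -> covers
  B: rows 4-5 cols 1-3 -> covers
  C: rows 2-4 cols 10-11 -> outside (row miss)
  D: rows 0-2 cols 3-7 -> outside (row miss)
Count covering = 2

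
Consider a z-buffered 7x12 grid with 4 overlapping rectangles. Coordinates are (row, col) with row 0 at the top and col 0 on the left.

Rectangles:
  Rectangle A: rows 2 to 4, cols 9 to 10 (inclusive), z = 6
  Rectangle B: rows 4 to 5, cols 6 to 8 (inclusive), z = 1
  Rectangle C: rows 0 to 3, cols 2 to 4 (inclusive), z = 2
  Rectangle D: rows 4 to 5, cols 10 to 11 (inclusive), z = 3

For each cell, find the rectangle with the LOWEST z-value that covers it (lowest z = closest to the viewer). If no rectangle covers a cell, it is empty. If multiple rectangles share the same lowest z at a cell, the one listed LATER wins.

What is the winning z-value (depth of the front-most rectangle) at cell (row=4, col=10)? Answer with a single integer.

Answer: 3

Derivation:
Check cell (4,10):
  A: rows 2-4 cols 9-10 z=6 -> covers; best now A (z=6)
  B: rows 4-5 cols 6-8 -> outside (col miss)
  C: rows 0-3 cols 2-4 -> outside (row miss)
  D: rows 4-5 cols 10-11 z=3 -> covers; best now D (z=3)
Winner: D at z=3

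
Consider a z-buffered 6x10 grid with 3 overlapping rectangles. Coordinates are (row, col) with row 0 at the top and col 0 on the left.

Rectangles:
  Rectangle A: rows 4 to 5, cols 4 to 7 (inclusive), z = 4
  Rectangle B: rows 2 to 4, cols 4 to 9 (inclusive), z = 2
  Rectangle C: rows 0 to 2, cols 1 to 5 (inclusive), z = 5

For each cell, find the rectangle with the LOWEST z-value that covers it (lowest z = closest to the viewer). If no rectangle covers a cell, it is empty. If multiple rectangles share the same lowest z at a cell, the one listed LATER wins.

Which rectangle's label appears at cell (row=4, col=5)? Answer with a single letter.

Check cell (4,5):
  A: rows 4-5 cols 4-7 z=4 -> covers; best now A (z=4)
  B: rows 2-4 cols 4-9 z=2 -> covers; best now B (z=2)
  C: rows 0-2 cols 1-5 -> outside (row miss)
Winner: B at z=2

Answer: B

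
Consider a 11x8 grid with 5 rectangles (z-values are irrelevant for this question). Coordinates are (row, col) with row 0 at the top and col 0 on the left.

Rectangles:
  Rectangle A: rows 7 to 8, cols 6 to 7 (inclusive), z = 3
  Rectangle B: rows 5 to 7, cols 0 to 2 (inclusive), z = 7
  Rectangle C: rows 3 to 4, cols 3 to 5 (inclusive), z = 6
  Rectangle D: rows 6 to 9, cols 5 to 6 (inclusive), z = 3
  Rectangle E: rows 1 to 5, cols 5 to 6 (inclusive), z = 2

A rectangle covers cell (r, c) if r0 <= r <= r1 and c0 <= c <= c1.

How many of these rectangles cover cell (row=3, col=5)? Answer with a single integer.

Check cell (3,5):
  A: rows 7-8 cols 6-7 -> outside (row miss)
  B: rows 5-7 cols 0-2 -> outside (row miss)
  C: rows 3-4 cols 3-5 -> covers
  D: rows 6-9 cols 5-6 -> outside (row miss)
  E: rows 1-5 cols 5-6 -> covers
Count covering = 2

Answer: 2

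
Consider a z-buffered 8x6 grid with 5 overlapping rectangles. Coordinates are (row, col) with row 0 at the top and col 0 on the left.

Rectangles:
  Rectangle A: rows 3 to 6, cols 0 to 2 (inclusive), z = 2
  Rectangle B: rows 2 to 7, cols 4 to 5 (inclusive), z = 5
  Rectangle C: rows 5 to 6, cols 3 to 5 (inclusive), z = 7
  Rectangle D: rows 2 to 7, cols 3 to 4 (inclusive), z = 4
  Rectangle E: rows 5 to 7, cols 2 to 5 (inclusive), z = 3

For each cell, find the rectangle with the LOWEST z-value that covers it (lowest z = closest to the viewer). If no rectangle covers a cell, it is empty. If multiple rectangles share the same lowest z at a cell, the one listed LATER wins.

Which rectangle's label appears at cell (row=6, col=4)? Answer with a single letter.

Check cell (6,4):
  A: rows 3-6 cols 0-2 -> outside (col miss)
  B: rows 2-7 cols 4-5 z=5 -> covers; best now B (z=5)
  C: rows 5-6 cols 3-5 z=7 -> covers; best now B (z=5)
  D: rows 2-7 cols 3-4 z=4 -> covers; best now D (z=4)
  E: rows 5-7 cols 2-5 z=3 -> covers; best now E (z=3)
Winner: E at z=3

Answer: E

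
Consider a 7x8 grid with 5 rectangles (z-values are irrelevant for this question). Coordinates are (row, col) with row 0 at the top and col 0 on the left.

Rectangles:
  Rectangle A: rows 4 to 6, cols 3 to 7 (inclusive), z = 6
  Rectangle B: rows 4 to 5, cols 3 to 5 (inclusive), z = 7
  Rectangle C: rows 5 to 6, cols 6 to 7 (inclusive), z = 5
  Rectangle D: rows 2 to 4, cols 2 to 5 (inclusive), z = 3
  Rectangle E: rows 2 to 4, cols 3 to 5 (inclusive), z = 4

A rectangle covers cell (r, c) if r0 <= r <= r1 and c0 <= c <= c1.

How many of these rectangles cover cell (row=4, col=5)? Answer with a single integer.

Answer: 4

Derivation:
Check cell (4,5):
  A: rows 4-6 cols 3-7 -> covers
  B: rows 4-5 cols 3-5 -> covers
  C: rows 5-6 cols 6-7 -> outside (row miss)
  D: rows 2-4 cols 2-5 -> covers
  E: rows 2-4 cols 3-5 -> covers
Count covering = 4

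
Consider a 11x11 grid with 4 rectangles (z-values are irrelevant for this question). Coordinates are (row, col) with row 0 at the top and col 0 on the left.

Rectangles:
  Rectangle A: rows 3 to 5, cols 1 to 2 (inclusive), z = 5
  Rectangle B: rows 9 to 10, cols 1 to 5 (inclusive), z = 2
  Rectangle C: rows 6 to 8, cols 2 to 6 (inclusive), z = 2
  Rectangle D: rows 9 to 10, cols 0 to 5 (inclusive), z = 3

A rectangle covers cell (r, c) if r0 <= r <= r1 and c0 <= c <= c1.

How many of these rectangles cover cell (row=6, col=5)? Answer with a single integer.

Answer: 1

Derivation:
Check cell (6,5):
  A: rows 3-5 cols 1-2 -> outside (row miss)
  B: rows 9-10 cols 1-5 -> outside (row miss)
  C: rows 6-8 cols 2-6 -> covers
  D: rows 9-10 cols 0-5 -> outside (row miss)
Count covering = 1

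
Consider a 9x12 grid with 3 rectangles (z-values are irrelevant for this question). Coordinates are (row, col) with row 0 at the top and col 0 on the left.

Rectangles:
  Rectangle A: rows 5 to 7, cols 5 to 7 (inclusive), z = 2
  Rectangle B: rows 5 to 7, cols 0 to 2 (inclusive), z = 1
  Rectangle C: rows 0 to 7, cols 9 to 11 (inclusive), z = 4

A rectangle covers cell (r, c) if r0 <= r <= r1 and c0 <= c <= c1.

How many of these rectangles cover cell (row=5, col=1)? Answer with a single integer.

Check cell (5,1):
  A: rows 5-7 cols 5-7 -> outside (col miss)
  B: rows 5-7 cols 0-2 -> covers
  C: rows 0-7 cols 9-11 -> outside (col miss)
Count covering = 1

Answer: 1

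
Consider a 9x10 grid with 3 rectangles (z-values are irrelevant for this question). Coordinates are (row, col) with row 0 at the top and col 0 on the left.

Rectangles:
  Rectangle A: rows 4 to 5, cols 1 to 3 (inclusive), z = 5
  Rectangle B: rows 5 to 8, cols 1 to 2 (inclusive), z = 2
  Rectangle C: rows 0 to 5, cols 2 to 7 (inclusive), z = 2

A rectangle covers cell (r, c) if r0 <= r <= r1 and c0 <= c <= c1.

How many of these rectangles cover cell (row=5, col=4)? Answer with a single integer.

Answer: 1

Derivation:
Check cell (5,4):
  A: rows 4-5 cols 1-3 -> outside (col miss)
  B: rows 5-8 cols 1-2 -> outside (col miss)
  C: rows 0-5 cols 2-7 -> covers
Count covering = 1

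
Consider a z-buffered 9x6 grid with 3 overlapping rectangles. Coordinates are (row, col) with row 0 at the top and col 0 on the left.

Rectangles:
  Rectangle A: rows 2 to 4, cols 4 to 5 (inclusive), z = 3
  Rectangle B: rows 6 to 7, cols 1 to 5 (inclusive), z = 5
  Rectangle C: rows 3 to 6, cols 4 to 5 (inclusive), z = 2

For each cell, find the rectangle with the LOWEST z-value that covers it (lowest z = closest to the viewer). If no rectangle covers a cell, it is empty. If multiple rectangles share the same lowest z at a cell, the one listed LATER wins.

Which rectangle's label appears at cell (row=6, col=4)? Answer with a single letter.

Answer: C

Derivation:
Check cell (6,4):
  A: rows 2-4 cols 4-5 -> outside (row miss)
  B: rows 6-7 cols 1-5 z=5 -> covers; best now B (z=5)
  C: rows 3-6 cols 4-5 z=2 -> covers; best now C (z=2)
Winner: C at z=2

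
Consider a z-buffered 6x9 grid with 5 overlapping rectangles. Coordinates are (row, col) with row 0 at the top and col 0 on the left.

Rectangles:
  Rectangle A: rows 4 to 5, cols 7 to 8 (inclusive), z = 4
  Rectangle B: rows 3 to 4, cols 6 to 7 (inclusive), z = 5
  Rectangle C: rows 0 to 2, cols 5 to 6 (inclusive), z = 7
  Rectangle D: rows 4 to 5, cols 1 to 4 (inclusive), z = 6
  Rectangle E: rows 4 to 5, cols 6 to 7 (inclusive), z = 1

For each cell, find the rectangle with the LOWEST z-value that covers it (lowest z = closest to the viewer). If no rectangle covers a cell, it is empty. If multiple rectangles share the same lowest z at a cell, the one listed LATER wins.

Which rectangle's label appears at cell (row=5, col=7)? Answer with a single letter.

Check cell (5,7):
  A: rows 4-5 cols 7-8 z=4 -> covers; best now A (z=4)
  B: rows 3-4 cols 6-7 -> outside (row miss)
  C: rows 0-2 cols 5-6 -> outside (row miss)
  D: rows 4-5 cols 1-4 -> outside (col miss)
  E: rows 4-5 cols 6-7 z=1 -> covers; best now E (z=1)
Winner: E at z=1

Answer: E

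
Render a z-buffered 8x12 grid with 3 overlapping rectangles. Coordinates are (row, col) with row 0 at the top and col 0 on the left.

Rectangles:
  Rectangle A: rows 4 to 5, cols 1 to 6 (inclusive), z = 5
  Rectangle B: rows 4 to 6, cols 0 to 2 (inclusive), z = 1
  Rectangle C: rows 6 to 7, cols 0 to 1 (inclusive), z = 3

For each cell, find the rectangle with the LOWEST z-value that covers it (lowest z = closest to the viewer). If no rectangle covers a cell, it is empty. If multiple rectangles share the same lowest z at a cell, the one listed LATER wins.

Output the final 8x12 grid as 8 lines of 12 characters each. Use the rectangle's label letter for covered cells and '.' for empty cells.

............
............
............
............
BBBAAAA.....
BBBAAAA.....
BBB.........
CC..........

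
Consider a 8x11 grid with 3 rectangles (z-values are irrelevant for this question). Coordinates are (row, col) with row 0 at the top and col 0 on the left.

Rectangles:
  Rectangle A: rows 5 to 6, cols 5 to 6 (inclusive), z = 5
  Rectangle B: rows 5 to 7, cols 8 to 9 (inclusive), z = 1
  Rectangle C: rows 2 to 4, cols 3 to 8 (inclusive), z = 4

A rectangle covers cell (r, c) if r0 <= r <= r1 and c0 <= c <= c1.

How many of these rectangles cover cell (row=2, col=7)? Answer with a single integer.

Check cell (2,7):
  A: rows 5-6 cols 5-6 -> outside (row miss)
  B: rows 5-7 cols 8-9 -> outside (row miss)
  C: rows 2-4 cols 3-8 -> covers
Count covering = 1

Answer: 1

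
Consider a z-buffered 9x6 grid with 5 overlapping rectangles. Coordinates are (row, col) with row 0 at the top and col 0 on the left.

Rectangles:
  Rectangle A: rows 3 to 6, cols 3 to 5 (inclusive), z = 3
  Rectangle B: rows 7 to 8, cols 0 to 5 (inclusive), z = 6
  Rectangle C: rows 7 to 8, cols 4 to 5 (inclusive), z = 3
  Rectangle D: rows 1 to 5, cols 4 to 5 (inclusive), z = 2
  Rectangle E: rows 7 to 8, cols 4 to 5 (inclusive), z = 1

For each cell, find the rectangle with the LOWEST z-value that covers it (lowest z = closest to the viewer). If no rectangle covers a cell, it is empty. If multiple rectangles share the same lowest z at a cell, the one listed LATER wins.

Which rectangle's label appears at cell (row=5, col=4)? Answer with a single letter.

Check cell (5,4):
  A: rows 3-6 cols 3-5 z=3 -> covers; best now A (z=3)
  B: rows 7-8 cols 0-5 -> outside (row miss)
  C: rows 7-8 cols 4-5 -> outside (row miss)
  D: rows 1-5 cols 4-5 z=2 -> covers; best now D (z=2)
  E: rows 7-8 cols 4-5 -> outside (row miss)
Winner: D at z=2

Answer: D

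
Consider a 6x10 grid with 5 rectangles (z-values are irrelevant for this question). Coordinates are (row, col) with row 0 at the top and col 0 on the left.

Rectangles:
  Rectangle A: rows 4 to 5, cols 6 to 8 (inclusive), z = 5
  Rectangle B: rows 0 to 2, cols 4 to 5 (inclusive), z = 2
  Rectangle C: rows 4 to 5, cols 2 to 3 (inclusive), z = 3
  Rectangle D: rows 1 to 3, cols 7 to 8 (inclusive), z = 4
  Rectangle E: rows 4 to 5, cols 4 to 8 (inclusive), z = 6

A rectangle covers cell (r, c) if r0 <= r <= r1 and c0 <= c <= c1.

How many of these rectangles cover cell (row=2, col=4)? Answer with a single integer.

Check cell (2,4):
  A: rows 4-5 cols 6-8 -> outside (row miss)
  B: rows 0-2 cols 4-5 -> covers
  C: rows 4-5 cols 2-3 -> outside (row miss)
  D: rows 1-3 cols 7-8 -> outside (col miss)
  E: rows 4-5 cols 4-8 -> outside (row miss)
Count covering = 1

Answer: 1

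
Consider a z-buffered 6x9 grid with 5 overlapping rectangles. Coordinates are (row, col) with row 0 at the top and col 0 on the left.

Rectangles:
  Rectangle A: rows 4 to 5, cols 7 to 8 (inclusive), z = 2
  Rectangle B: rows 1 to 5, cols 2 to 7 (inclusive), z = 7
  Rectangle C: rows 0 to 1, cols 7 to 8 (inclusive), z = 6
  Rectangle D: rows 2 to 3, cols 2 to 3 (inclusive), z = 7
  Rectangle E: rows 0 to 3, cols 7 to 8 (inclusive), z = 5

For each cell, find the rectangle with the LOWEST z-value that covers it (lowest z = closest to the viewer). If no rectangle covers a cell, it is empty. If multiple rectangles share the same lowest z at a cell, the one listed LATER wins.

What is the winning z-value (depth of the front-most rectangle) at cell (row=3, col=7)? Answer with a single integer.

Answer: 5

Derivation:
Check cell (3,7):
  A: rows 4-5 cols 7-8 -> outside (row miss)
  B: rows 1-5 cols 2-7 z=7 -> covers; best now B (z=7)
  C: rows 0-1 cols 7-8 -> outside (row miss)
  D: rows 2-3 cols 2-3 -> outside (col miss)
  E: rows 0-3 cols 7-8 z=5 -> covers; best now E (z=5)
Winner: E at z=5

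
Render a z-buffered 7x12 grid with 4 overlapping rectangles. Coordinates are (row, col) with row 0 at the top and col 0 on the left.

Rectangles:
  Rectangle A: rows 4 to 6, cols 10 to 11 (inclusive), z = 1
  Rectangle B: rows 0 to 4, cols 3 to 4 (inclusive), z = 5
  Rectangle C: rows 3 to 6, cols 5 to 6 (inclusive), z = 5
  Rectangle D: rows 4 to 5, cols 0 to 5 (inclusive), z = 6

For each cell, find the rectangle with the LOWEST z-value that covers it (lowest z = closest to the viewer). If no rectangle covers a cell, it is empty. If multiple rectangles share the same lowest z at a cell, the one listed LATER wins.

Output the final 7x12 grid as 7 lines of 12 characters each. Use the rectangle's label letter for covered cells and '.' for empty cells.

...BB.......
...BB.......
...BB.......
...BBCC.....
DDDBBCC...AA
DDDDDCC...AA
.....CC...AA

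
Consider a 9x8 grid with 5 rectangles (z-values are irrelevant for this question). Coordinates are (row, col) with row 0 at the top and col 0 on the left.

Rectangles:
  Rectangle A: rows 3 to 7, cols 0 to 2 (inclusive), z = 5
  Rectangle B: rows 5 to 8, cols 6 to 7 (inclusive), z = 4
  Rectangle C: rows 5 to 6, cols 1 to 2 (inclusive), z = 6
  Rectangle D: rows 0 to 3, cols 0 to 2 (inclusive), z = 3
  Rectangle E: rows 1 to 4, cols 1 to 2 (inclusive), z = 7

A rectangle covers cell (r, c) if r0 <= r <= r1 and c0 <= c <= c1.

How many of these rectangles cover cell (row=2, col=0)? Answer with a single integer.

Answer: 1

Derivation:
Check cell (2,0):
  A: rows 3-7 cols 0-2 -> outside (row miss)
  B: rows 5-8 cols 6-7 -> outside (row miss)
  C: rows 5-6 cols 1-2 -> outside (row miss)
  D: rows 0-3 cols 0-2 -> covers
  E: rows 1-4 cols 1-2 -> outside (col miss)
Count covering = 1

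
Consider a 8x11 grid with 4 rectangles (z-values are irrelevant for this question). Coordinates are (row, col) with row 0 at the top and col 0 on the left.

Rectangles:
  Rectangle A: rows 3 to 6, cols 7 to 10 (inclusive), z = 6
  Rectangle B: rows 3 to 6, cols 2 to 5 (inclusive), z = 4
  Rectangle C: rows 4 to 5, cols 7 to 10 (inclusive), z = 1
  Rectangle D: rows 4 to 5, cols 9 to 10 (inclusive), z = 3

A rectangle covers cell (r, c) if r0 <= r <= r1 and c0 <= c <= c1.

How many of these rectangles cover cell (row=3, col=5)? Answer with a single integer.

Check cell (3,5):
  A: rows 3-6 cols 7-10 -> outside (col miss)
  B: rows 3-6 cols 2-5 -> covers
  C: rows 4-5 cols 7-10 -> outside (row miss)
  D: rows 4-5 cols 9-10 -> outside (row miss)
Count covering = 1

Answer: 1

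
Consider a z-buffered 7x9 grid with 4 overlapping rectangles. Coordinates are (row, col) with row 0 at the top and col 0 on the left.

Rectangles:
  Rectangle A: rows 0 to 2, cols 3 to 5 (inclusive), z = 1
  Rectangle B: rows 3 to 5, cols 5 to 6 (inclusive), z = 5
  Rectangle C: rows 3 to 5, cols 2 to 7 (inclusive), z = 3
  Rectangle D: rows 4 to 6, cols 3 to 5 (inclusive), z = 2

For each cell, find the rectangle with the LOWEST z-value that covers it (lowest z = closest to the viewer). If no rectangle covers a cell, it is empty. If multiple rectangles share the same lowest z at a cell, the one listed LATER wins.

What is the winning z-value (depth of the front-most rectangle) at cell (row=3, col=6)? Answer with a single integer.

Answer: 3

Derivation:
Check cell (3,6):
  A: rows 0-2 cols 3-5 -> outside (row miss)
  B: rows 3-5 cols 5-6 z=5 -> covers; best now B (z=5)
  C: rows 3-5 cols 2-7 z=3 -> covers; best now C (z=3)
  D: rows 4-6 cols 3-5 -> outside (row miss)
Winner: C at z=3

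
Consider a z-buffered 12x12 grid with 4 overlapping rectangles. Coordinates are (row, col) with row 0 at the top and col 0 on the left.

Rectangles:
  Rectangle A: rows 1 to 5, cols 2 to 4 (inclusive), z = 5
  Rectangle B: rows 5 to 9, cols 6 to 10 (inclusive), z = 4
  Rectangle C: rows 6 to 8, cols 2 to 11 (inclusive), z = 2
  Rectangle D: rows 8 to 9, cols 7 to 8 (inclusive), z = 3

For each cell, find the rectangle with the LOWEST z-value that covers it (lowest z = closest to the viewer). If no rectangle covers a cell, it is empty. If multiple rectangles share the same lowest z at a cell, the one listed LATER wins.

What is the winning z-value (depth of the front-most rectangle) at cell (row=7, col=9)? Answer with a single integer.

Check cell (7,9):
  A: rows 1-5 cols 2-4 -> outside (row miss)
  B: rows 5-9 cols 6-10 z=4 -> covers; best now B (z=4)
  C: rows 6-8 cols 2-11 z=2 -> covers; best now C (z=2)
  D: rows 8-9 cols 7-8 -> outside (row miss)
Winner: C at z=2

Answer: 2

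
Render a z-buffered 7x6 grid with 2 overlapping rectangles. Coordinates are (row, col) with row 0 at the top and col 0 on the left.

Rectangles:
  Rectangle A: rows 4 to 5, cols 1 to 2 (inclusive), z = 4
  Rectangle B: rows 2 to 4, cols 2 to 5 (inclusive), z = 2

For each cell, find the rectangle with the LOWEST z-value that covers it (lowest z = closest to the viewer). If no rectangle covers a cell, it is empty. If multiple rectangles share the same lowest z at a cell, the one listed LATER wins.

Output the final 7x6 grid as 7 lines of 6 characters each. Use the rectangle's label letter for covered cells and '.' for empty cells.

......
......
..BBBB
..BBBB
.ABBBB
.AA...
......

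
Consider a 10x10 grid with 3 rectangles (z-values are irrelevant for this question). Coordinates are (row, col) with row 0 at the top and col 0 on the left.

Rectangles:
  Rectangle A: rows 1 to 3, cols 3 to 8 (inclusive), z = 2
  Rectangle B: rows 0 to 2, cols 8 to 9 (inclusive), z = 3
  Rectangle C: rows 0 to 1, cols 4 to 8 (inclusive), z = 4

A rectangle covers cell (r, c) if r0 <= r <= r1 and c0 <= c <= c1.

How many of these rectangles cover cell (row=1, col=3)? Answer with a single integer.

Answer: 1

Derivation:
Check cell (1,3):
  A: rows 1-3 cols 3-8 -> covers
  B: rows 0-2 cols 8-9 -> outside (col miss)
  C: rows 0-1 cols 4-8 -> outside (col miss)
Count covering = 1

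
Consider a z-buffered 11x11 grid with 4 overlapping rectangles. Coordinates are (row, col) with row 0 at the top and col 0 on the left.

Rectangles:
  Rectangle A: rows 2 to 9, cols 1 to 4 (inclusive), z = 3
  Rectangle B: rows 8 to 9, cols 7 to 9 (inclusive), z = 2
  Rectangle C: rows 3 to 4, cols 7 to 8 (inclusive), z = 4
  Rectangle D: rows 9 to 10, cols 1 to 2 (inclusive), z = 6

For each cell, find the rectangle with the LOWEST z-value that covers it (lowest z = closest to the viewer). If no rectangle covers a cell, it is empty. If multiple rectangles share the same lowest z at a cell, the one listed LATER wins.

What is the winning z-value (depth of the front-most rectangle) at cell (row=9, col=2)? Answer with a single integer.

Check cell (9,2):
  A: rows 2-9 cols 1-4 z=3 -> covers; best now A (z=3)
  B: rows 8-9 cols 7-9 -> outside (col miss)
  C: rows 3-4 cols 7-8 -> outside (row miss)
  D: rows 9-10 cols 1-2 z=6 -> covers; best now A (z=3)
Winner: A at z=3

Answer: 3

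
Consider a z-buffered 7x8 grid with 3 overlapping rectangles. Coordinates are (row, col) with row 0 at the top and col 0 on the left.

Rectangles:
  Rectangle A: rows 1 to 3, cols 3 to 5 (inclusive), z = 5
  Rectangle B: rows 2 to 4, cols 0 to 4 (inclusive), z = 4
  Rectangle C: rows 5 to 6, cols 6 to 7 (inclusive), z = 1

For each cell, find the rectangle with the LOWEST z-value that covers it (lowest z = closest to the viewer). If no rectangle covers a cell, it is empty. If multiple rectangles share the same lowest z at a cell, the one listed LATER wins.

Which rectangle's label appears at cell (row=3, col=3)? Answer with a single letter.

Answer: B

Derivation:
Check cell (3,3):
  A: rows 1-3 cols 3-5 z=5 -> covers; best now A (z=5)
  B: rows 2-4 cols 0-4 z=4 -> covers; best now B (z=4)
  C: rows 5-6 cols 6-7 -> outside (row miss)
Winner: B at z=4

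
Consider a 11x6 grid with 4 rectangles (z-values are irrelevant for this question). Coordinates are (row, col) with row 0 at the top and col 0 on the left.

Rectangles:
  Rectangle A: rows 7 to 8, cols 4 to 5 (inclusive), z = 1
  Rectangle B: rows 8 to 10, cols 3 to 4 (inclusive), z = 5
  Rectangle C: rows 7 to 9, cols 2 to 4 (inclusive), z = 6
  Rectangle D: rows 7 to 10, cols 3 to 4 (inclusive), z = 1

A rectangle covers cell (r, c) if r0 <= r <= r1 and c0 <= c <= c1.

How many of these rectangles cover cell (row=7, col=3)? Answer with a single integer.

Answer: 2

Derivation:
Check cell (7,3):
  A: rows 7-8 cols 4-5 -> outside (col miss)
  B: rows 8-10 cols 3-4 -> outside (row miss)
  C: rows 7-9 cols 2-4 -> covers
  D: rows 7-10 cols 3-4 -> covers
Count covering = 2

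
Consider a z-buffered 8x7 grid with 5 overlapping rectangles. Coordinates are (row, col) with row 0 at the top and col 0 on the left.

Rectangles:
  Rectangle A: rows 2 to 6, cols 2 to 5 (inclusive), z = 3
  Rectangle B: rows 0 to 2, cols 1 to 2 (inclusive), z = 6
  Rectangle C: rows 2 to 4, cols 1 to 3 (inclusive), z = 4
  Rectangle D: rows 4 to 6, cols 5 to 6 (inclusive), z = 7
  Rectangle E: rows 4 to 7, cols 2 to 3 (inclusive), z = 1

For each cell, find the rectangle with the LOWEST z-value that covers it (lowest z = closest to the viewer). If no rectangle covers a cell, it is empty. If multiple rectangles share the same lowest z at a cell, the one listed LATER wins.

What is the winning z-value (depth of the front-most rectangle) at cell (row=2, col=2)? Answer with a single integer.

Answer: 3

Derivation:
Check cell (2,2):
  A: rows 2-6 cols 2-5 z=3 -> covers; best now A (z=3)
  B: rows 0-2 cols 1-2 z=6 -> covers; best now A (z=3)
  C: rows 2-4 cols 1-3 z=4 -> covers; best now A (z=3)
  D: rows 4-6 cols 5-6 -> outside (row miss)
  E: rows 4-7 cols 2-3 -> outside (row miss)
Winner: A at z=3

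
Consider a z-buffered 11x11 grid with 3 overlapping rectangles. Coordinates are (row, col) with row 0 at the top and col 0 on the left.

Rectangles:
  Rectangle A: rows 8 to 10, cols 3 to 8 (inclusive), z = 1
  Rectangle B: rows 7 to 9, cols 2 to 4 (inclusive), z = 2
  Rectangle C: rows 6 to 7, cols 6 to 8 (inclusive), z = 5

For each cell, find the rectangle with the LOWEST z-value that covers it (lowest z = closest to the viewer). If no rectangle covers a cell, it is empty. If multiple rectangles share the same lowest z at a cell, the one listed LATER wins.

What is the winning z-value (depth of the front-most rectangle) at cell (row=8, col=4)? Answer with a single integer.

Answer: 1

Derivation:
Check cell (8,4):
  A: rows 8-10 cols 3-8 z=1 -> covers; best now A (z=1)
  B: rows 7-9 cols 2-4 z=2 -> covers; best now A (z=1)
  C: rows 6-7 cols 6-8 -> outside (row miss)
Winner: A at z=1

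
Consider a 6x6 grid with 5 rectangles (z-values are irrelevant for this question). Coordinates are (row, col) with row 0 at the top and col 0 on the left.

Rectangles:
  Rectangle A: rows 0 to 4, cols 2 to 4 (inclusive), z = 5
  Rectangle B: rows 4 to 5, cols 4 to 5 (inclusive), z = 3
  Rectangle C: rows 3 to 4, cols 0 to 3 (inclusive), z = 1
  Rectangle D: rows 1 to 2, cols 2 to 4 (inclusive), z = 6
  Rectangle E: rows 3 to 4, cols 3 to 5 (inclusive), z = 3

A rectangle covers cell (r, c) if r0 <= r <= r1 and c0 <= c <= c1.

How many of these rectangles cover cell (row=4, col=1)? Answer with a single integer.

Answer: 1

Derivation:
Check cell (4,1):
  A: rows 0-4 cols 2-4 -> outside (col miss)
  B: rows 4-5 cols 4-5 -> outside (col miss)
  C: rows 3-4 cols 0-3 -> covers
  D: rows 1-2 cols 2-4 -> outside (row miss)
  E: rows 3-4 cols 3-5 -> outside (col miss)
Count covering = 1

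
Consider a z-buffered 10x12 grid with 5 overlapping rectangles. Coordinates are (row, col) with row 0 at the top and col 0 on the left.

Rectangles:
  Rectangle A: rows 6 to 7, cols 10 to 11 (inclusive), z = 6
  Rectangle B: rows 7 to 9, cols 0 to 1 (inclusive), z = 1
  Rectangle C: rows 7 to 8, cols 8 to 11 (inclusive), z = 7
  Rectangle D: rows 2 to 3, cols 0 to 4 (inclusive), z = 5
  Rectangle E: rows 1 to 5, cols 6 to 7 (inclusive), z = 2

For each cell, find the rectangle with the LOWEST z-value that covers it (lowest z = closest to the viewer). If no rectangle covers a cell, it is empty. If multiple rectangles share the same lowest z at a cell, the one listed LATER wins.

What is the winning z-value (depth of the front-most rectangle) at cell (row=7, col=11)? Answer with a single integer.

Check cell (7,11):
  A: rows 6-7 cols 10-11 z=6 -> covers; best now A (z=6)
  B: rows 7-9 cols 0-1 -> outside (col miss)
  C: rows 7-8 cols 8-11 z=7 -> covers; best now A (z=6)
  D: rows 2-3 cols 0-4 -> outside (row miss)
  E: rows 1-5 cols 6-7 -> outside (row miss)
Winner: A at z=6

Answer: 6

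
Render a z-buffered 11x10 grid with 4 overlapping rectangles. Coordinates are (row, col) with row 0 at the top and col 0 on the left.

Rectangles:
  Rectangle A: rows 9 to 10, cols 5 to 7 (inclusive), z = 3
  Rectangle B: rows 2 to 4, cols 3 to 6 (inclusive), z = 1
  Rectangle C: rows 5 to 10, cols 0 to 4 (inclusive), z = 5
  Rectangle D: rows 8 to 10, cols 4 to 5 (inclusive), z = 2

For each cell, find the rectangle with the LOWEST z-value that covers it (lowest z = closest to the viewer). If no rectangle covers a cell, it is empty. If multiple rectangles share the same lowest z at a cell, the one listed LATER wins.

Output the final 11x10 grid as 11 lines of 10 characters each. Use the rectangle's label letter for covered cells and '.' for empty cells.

..........
..........
...BBBB...
...BBBB...
...BBBB...
CCCCC.....
CCCCC.....
CCCCC.....
CCCCDD....
CCCCDDAA..
CCCCDDAA..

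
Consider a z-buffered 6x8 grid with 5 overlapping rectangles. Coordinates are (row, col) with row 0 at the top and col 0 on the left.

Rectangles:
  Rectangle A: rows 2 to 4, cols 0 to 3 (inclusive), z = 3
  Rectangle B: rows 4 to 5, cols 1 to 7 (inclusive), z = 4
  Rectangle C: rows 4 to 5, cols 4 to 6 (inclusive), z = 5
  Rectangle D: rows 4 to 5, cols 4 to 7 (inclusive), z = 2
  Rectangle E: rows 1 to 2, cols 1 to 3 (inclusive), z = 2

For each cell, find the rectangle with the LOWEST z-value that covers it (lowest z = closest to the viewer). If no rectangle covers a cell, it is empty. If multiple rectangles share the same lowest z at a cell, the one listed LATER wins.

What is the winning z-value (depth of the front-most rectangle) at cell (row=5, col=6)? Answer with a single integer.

Check cell (5,6):
  A: rows 2-4 cols 0-3 -> outside (row miss)
  B: rows 4-5 cols 1-7 z=4 -> covers; best now B (z=4)
  C: rows 4-5 cols 4-6 z=5 -> covers; best now B (z=4)
  D: rows 4-5 cols 4-7 z=2 -> covers; best now D (z=2)
  E: rows 1-2 cols 1-3 -> outside (row miss)
Winner: D at z=2

Answer: 2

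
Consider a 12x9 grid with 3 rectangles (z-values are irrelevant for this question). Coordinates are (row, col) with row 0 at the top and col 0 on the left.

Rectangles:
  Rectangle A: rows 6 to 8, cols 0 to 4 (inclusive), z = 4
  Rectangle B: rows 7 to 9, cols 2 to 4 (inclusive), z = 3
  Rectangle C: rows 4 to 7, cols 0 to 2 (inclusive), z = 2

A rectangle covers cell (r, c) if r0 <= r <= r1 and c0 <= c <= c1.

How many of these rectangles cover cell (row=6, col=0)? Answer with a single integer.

Check cell (6,0):
  A: rows 6-8 cols 0-4 -> covers
  B: rows 7-9 cols 2-4 -> outside (row miss)
  C: rows 4-7 cols 0-2 -> covers
Count covering = 2

Answer: 2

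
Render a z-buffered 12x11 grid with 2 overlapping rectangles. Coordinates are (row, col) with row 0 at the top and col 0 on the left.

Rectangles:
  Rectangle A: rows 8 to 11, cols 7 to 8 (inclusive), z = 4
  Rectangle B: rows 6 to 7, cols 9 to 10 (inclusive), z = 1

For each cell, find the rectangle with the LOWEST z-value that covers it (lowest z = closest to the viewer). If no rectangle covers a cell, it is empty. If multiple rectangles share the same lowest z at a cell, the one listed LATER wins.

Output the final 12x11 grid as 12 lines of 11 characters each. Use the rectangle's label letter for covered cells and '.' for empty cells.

...........
...........
...........
...........
...........
...........
.........BB
.........BB
.......AA..
.......AA..
.......AA..
.......AA..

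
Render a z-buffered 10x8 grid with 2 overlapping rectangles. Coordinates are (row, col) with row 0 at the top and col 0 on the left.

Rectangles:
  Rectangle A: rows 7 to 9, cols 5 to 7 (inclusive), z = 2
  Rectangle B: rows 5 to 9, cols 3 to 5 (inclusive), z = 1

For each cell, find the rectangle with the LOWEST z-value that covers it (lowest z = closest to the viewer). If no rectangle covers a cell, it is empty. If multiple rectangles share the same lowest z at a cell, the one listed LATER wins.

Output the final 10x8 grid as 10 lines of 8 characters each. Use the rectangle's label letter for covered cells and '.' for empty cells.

........
........
........
........
........
...BBB..
...BBB..
...BBBAA
...BBBAA
...BBBAA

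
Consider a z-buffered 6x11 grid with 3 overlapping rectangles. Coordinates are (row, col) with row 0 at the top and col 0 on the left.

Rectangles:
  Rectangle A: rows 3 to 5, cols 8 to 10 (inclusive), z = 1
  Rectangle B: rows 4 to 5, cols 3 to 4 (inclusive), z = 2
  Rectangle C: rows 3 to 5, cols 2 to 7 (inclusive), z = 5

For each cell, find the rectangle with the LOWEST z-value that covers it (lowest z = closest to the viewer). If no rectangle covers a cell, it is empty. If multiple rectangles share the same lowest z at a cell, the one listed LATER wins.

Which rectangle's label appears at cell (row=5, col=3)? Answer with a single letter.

Check cell (5,3):
  A: rows 3-5 cols 8-10 -> outside (col miss)
  B: rows 4-5 cols 3-4 z=2 -> covers; best now B (z=2)
  C: rows 3-5 cols 2-7 z=5 -> covers; best now B (z=2)
Winner: B at z=2

Answer: B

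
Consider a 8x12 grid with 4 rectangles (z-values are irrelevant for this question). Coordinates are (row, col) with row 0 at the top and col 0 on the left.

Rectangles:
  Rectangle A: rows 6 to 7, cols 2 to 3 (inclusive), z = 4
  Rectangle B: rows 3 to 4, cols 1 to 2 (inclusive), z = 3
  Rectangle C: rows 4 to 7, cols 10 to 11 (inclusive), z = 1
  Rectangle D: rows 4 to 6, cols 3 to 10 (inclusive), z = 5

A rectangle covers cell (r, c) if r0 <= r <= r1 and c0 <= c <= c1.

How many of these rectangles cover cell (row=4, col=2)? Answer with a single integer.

Check cell (4,2):
  A: rows 6-7 cols 2-3 -> outside (row miss)
  B: rows 3-4 cols 1-2 -> covers
  C: rows 4-7 cols 10-11 -> outside (col miss)
  D: rows 4-6 cols 3-10 -> outside (col miss)
Count covering = 1

Answer: 1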